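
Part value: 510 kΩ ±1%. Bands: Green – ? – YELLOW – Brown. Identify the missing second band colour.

510000 Ω = 51 × 10^4.
The second band gives digit 1 of the significand, and 1 is brown.

brown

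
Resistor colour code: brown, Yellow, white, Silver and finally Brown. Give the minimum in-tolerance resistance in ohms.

1.4751 Ω

Brown → 1 (first significant figure)
Yellow → 4 (second significant figure)
White → 9 (third significant figure)
Silver → ×0.01 multiplier
Brown → ±1% tolerance
149 × 0.01 = 1.49 Ω
Minimum = 1.49 × (1 − 1/100) = 1.4751 Ω.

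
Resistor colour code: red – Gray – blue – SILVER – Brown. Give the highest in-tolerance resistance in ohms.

2.8886 Ω

Red → 2 (first significant figure)
Grey → 8 (second significant figure)
Blue → 6 (third significant figure)
Silver → ×0.01 multiplier
Brown → ±1% tolerance
286 × 0.01 = 2.86 Ω
Highest = 2.86 × (1 + 1/100) = 2.8886 Ω.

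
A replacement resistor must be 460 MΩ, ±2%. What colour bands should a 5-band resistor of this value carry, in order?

yellow, blue, black, blue, red

460000000 Ω = 460 × 10^6.
4 → yellow
6 → blue
0 → black
Multiplier 10^6 → blue.
±2% tolerance → red.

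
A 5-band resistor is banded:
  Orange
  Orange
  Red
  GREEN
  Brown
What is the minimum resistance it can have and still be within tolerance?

Orange → 3 (first significant figure)
Orange → 3 (second significant figure)
Red → 2 (third significant figure)
Green → ×10^5 multiplier
Brown → ±1% tolerance
332 × 100000 = 33200000 Ω
Minimum = 33200000 × (1 − 1/100) = 32868000 Ω.

32868000 Ω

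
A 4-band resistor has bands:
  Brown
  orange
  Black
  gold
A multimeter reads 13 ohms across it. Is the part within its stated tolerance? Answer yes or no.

Brown → 1 (first significant figure)
Orange → 3 (second significant figure)
Black → ×1 multiplier
Gold → ±5% tolerance
13 × 1 = 13 Ω
Allowed range: 12.35 Ω to 13.65 Ω.
13 ohms lies inside that range.

yes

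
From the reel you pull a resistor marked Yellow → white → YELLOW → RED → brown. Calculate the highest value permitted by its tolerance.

Yellow → 4 (first significant figure)
White → 9 (second significant figure)
Yellow → 4 (third significant figure)
Red → ×10^2 multiplier
Brown → ±1% tolerance
494 × 100 = 49400 Ω
Highest = 49400 × (1 + 1/100) = 49894 Ω.

49894 Ω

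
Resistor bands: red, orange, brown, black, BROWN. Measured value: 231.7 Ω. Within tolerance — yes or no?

yes

Red → 2 (first significant figure)
Orange → 3 (second significant figure)
Brown → 1 (third significant figure)
Black → ×1 multiplier
Brown → ±1% tolerance
231 × 1 = 231 Ω
Allowed range: 228.69 Ω to 233.31 Ω.
231.7 Ω lies inside that range.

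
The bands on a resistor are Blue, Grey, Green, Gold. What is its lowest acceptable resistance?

6460000 Ω

Blue → 6 (first significant figure)
Grey → 8 (second significant figure)
Green → ×10^5 multiplier
Gold → ±5% tolerance
68 × 100000 = 6800000 Ω
Lowest = 6800000 × (1 − 5/100) = 6460000 Ω.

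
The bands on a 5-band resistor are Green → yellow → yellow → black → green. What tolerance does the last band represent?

The last band, green, is the tolerance band.
Green corresponds to ±0.5%.

±0.5%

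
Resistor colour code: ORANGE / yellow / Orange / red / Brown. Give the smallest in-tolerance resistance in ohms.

33957 Ω

Orange → 3 (first significant figure)
Yellow → 4 (second significant figure)
Orange → 3 (third significant figure)
Red → ×10^2 multiplier
Brown → ±1% tolerance
343 × 100 = 34300 Ω
Smallest = 34300 × (1 − 1/100) = 33957 Ω.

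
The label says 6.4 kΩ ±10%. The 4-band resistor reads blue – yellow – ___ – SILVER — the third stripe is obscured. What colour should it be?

red

6400 Ω = 64 × 10^2.
The third band is the multiplier, 10^2, which is red.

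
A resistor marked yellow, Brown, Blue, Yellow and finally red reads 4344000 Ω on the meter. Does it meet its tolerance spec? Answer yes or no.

Yellow → 4 (first significant figure)
Brown → 1 (second significant figure)
Blue → 6 (third significant figure)
Yellow → ×10^4 multiplier
Red → ±2% tolerance
416 × 10000 = 4160000 Ω
Allowed range: 4076800 Ω to 4243200 Ω.
4344000 Ω lies outside that range.

no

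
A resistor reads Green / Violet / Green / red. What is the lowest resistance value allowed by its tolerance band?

5586000 Ω

Green → 5 (first significant figure)
Violet → 7 (second significant figure)
Green → ×10^5 multiplier
Red → ±2% tolerance
57 × 100000 = 5700000 Ω
Lowest = 5700000 × (1 − 2/100) = 5586000 Ω.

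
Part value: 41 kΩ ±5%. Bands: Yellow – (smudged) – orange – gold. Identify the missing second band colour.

brown

41000 Ω = 41 × 10^3.
The second band gives digit 1 of the significand, and 1 is brown.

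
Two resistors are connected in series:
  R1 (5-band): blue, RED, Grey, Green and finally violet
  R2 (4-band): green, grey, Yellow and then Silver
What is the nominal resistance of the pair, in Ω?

R1: blue, red, grey → 628; green ×10^5 → 62800000 Ω.
R2: green, grey → 58; yellow ×10^4 → 580000 Ω.
Series: 62800000 + 580000 = 63380000 Ω.

63380000 Ω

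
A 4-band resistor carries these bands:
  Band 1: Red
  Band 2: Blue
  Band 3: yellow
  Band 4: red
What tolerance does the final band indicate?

The last band, red, is the tolerance band.
Red corresponds to ±2%.

±2%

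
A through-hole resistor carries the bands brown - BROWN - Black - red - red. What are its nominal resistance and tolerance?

Brown → 1 (first significant figure)
Brown → 1 (second significant figure)
Black → 0 (third significant figure)
Red → ×10^2 multiplier
Red → ±2% tolerance
110 × 100 = 11000 Ω

11000 Ω ±2%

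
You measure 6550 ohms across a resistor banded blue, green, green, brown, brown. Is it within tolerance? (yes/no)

yes

Blue → 6 (first significant figure)
Green → 5 (second significant figure)
Green → 5 (third significant figure)
Brown → ×10 multiplier
Brown → ±1% tolerance
655 × 10 = 6550 Ω
Allowed range: 6484.5 Ω to 6615.5 Ω.
6550 ohms lies inside that range.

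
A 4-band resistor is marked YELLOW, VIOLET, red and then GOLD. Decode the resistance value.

4700 Ω

Yellow → 4 (first significant figure)
Violet → 7 (second significant figure)
Red → ×10^2 multiplier
47 × 100 = 4700 Ω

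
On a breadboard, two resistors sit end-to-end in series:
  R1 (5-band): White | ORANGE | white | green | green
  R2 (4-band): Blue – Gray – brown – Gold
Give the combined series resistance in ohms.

93900680 Ω

R1: white, orange, white → 939; green ×10^5 → 93900000 Ω.
R2: blue, grey → 68; brown ×10 → 680 Ω.
Series: 93900000 + 680 = 93900680 Ω.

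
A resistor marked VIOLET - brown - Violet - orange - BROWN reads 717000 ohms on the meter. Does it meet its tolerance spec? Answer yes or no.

Violet → 7 (first significant figure)
Brown → 1 (second significant figure)
Violet → 7 (third significant figure)
Orange → ×10^3 multiplier
Brown → ±1% tolerance
717 × 1000 = 717000 Ω
Allowed range: 709830 Ω to 724170 Ω.
717000 ohms lies inside that range.

yes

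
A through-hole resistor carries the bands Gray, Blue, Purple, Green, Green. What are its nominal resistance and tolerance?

86700000 Ω ±0.5%

Grey → 8 (first significant figure)
Blue → 6 (second significant figure)
Violet → 7 (third significant figure)
Green → ×10^5 multiplier
Green → ±0.5% tolerance
867 × 100000 = 86700000 Ω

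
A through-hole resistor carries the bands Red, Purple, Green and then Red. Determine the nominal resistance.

Red → 2 (first significant figure)
Violet → 7 (second significant figure)
Green → ×10^5 multiplier
27 × 100000 = 2700000 Ω

2700000 Ω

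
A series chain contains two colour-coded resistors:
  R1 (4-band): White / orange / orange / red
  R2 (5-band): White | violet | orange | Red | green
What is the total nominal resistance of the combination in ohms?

R1: white, orange → 93; orange ×10^3 → 93000 Ω.
R2: white, violet, orange → 973; red ×10^2 → 97300 Ω.
Series: 93000 + 97300 = 190300 Ω.

190300 Ω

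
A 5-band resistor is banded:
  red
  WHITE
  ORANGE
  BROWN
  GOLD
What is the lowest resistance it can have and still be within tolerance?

Red → 2 (first significant figure)
White → 9 (second significant figure)
Orange → 3 (third significant figure)
Brown → ×10 multiplier
Gold → ±5% tolerance
293 × 10 = 2930 Ω
Lowest = 2930 × (1 − 5/100) = 2783.5 Ω.

2783.5 Ω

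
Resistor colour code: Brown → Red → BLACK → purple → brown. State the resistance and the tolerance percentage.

1200000000 Ω ±1%

Brown → 1 (first significant figure)
Red → 2 (second significant figure)
Black → 0 (third significant figure)
Violet → ×10^7 multiplier
Brown → ±1% tolerance
120 × 10000000 = 1200000000 Ω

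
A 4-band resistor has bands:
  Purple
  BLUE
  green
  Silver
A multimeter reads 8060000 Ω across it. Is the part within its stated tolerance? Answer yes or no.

Violet → 7 (first significant figure)
Blue → 6 (second significant figure)
Green → ×10^5 multiplier
Silver → ±10% tolerance
76 × 100000 = 7600000 Ω
Allowed range: 6840000 Ω to 8360000 Ω.
8060000 Ω lies inside that range.

yes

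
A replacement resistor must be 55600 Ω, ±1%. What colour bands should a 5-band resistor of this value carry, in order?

green, green, blue, red, brown

55600 Ω = 556 × 10^2.
5 → green
5 → green
6 → blue
Multiplier 10^2 → red.
±1% tolerance → brown.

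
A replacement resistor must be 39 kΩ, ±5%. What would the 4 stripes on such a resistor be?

orange, white, orange, gold

39000 Ω = 39 × 10^3.
3 → orange
9 → white
Multiplier 10^3 → orange.
±5% tolerance → gold.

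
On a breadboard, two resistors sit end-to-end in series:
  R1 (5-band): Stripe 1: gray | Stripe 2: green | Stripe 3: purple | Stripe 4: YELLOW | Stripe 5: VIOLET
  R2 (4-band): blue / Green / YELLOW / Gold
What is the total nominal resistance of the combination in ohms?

9220000 Ω

R1: grey, green, violet → 857; yellow ×10^4 → 8570000 Ω.
R2: blue, green → 65; yellow ×10^4 → 650000 Ω.
Series: 8570000 + 650000 = 9220000 Ω.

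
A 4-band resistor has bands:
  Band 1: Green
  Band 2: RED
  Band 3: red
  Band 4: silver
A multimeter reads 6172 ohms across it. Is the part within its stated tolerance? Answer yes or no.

Green → 5 (first significant figure)
Red → 2 (second significant figure)
Red → ×10^2 multiplier
Silver → ±10% tolerance
52 × 100 = 5200 Ω
Allowed range: 4680 Ω to 5720 Ω.
6172 ohms lies outside that range.

no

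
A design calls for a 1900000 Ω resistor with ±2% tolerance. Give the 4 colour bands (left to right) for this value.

1900000 Ω = 19 × 10^5.
1 → brown
9 → white
Multiplier 10^5 → green.
±2% tolerance → red.

brown, white, green, red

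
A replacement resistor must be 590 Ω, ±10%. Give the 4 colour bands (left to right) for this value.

590 Ω = 59 × 10^1.
5 → green
9 → white
Multiplier 10^1 → brown.
±10% tolerance → silver.

green, white, brown, silver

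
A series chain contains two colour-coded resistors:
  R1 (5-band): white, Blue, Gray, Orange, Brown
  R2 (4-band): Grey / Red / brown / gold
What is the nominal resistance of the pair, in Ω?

R1: white, blue, grey → 968; orange ×10^3 → 968000 Ω.
R2: grey, red → 82; brown ×10 → 820 Ω.
Series: 968000 + 820 = 968820 Ω.

968820 Ω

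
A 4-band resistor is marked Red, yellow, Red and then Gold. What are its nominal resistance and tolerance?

2400 Ω ±5%

Red → 2 (first significant figure)
Yellow → 4 (second significant figure)
Red → ×10^2 multiplier
Gold → ±5% tolerance
24 × 100 = 2400 Ω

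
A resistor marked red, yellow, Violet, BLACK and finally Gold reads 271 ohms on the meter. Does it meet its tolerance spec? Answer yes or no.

Red → 2 (first significant figure)
Yellow → 4 (second significant figure)
Violet → 7 (third significant figure)
Black → ×1 multiplier
Gold → ±5% tolerance
247 × 1 = 247 Ω
Allowed range: 234.65 Ω to 259.35 Ω.
271 ohms lies outside that range.

no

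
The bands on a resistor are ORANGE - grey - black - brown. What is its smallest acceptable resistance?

37.62 Ω

Orange → 3 (first significant figure)
Grey → 8 (second significant figure)
Black → ×1 multiplier
Brown → ±1% tolerance
38 × 1 = 38 Ω
Smallest = 38 × (1 − 1/100) = 37.62 Ω.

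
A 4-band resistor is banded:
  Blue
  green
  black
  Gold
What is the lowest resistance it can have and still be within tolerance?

Blue → 6 (first significant figure)
Green → 5 (second significant figure)
Black → ×1 multiplier
Gold → ±5% tolerance
65 × 1 = 65 Ω
Lowest = 65 × (1 − 5/100) = 61.75 Ω.

61.75 Ω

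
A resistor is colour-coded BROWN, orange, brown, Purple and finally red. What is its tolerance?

±2%

The last band, red, is the tolerance band.
Red corresponds to ±2%.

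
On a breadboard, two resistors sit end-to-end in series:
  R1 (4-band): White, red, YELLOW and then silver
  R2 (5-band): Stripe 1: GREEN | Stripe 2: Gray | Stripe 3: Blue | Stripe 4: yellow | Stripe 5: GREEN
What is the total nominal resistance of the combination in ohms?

R1: white, red → 92; yellow ×10^4 → 920000 Ω.
R2: green, grey, blue → 586; yellow ×10^4 → 5860000 Ω.
Series: 920000 + 5860000 = 6780000 Ω.

6780000 Ω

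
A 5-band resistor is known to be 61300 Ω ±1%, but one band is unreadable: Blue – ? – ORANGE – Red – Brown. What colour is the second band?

brown

61300 Ω = 613 × 10^2.
The second band gives digit 1 of the significand, and 1 is brown.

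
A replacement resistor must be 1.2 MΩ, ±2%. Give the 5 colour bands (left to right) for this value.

brown, red, black, yellow, red

1200000 Ω = 120 × 10^4.
1 → brown
2 → red
0 → black
Multiplier 10^4 → yellow.
±2% tolerance → red.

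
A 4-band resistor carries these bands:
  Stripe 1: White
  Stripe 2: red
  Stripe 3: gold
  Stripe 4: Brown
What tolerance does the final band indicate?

±1%

The last band, brown, is the tolerance band.
Brown corresponds to ±1%.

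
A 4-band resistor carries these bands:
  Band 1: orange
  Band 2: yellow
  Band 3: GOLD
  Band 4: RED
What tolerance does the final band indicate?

The last band, red, is the tolerance band.
Red corresponds to ±2%.

±2%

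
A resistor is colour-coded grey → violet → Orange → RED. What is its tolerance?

The last band, red, is the tolerance band.
Red corresponds to ±2%.

±2%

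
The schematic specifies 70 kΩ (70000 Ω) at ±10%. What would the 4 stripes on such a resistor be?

violet, black, orange, silver

70000 Ω = 70 × 10^3.
7 → violet
0 → black
Multiplier 10^3 → orange.
±10% tolerance → silver.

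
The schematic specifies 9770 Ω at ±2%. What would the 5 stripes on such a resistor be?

white, violet, violet, brown, red

9770 Ω = 977 × 10^1.
9 → white
7 → violet
7 → violet
Multiplier 10^1 → brown.
±2% tolerance → red.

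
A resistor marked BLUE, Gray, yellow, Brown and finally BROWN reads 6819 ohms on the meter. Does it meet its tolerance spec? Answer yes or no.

yes

Blue → 6 (first significant figure)
Grey → 8 (second significant figure)
Yellow → 4 (third significant figure)
Brown → ×10 multiplier
Brown → ±1% tolerance
684 × 10 = 6840 Ω
Allowed range: 6771.6 Ω to 6908.4 Ω.
6819 ohms lies inside that range.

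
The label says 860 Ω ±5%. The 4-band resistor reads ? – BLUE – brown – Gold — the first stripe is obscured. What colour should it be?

grey

860 Ω = 86 × 10^1.
The first band gives digit 8 of the significand, and 8 is grey.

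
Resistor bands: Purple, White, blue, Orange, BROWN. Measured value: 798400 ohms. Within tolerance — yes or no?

Violet → 7 (first significant figure)
White → 9 (second significant figure)
Blue → 6 (third significant figure)
Orange → ×10^3 multiplier
Brown → ±1% tolerance
796 × 1000 = 796000 Ω
Allowed range: 788040 Ω to 803960 Ω.
798400 ohms lies inside that range.

yes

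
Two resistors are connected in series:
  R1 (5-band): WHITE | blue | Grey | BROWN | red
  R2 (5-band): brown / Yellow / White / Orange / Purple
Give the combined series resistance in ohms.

158680 Ω

R1: white, blue, grey → 968; brown ×10 → 9680 Ω.
R2: brown, yellow, white → 149; orange ×10^3 → 149000 Ω.
Series: 9680 + 149000 = 158680 Ω.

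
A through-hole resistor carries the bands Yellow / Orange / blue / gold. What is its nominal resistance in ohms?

Yellow → 4 (first significant figure)
Orange → 3 (second significant figure)
Blue → ×10^6 multiplier
43 × 1000000 = 43000000 Ω

43000000 Ω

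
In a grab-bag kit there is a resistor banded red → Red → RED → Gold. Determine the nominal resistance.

2200 Ω

Red → 2 (first significant figure)
Red → 2 (second significant figure)
Red → ×10^2 multiplier
22 × 100 = 2200 Ω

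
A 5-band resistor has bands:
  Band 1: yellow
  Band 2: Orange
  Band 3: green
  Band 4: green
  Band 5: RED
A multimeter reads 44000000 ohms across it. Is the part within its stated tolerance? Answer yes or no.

Yellow → 4 (first significant figure)
Orange → 3 (second significant figure)
Green → 5 (third significant figure)
Green → ×10^5 multiplier
Red → ±2% tolerance
435 × 100000 = 43500000 Ω
Allowed range: 42630000 Ω to 44370000 Ω.
44000000 ohms lies inside that range.

yes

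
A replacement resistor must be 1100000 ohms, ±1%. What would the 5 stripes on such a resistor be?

brown, brown, black, yellow, brown

1100000 Ω = 110 × 10^4.
1 → brown
1 → brown
0 → black
Multiplier 10^4 → yellow.
±1% tolerance → brown.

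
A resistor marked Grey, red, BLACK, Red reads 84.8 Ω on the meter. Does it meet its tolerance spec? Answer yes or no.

no

Grey → 8 (first significant figure)
Red → 2 (second significant figure)
Black → ×1 multiplier
Red → ±2% tolerance
82 × 1 = 82 Ω
Allowed range: 80.36 Ω to 83.64 Ω.
84.8 Ω lies outside that range.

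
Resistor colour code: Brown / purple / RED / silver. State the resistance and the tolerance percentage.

Brown → 1 (first significant figure)
Violet → 7 (second significant figure)
Red → ×10^2 multiplier
Silver → ±10% tolerance
17 × 100 = 1700 Ω

1700 Ω ±10%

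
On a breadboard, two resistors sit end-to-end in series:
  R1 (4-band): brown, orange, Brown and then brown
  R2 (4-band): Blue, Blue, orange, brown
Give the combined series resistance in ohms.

66130 Ω

R1: brown, orange → 13; brown ×10 → 130 Ω.
R2: blue, blue → 66; orange ×10^3 → 66000 Ω.
Series: 130 + 66000 = 66130 Ω.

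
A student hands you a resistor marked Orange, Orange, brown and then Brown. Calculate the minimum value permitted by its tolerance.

Orange → 3 (first significant figure)
Orange → 3 (second significant figure)
Brown → ×10 multiplier
Brown → ±1% tolerance
33 × 10 = 330 Ω
Minimum = 330 × (1 − 1/100) = 326.7 Ω.

326.7 Ω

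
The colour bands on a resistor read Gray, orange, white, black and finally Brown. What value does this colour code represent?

Grey → 8 (first significant figure)
Orange → 3 (second significant figure)
White → 9 (third significant figure)
Black → ×1 multiplier
839 × 1 = 839 Ω

839 Ω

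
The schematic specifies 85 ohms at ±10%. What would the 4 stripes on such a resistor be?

grey, green, black, silver

85 Ω = 85 × 10^0.
8 → grey
5 → green
Multiplier 10^0 → black.
±10% tolerance → silver.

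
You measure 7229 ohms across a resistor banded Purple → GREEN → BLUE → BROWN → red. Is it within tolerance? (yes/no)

Violet → 7 (first significant figure)
Green → 5 (second significant figure)
Blue → 6 (third significant figure)
Brown → ×10 multiplier
Red → ±2% tolerance
756 × 10 = 7560 Ω
Allowed range: 7408.8 Ω to 7711.2 Ω.
7229 ohms lies outside that range.

no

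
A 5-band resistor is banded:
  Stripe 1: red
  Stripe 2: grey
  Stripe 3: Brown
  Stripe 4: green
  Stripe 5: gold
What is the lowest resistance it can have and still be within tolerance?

26695000 Ω

Red → 2 (first significant figure)
Grey → 8 (second significant figure)
Brown → 1 (third significant figure)
Green → ×10^5 multiplier
Gold → ±5% tolerance
281 × 100000 = 28100000 Ω
Lowest = 28100000 × (1 − 5/100) = 26695000 Ω.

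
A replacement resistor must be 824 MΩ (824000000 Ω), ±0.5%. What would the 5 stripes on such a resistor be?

grey, red, yellow, blue, green

824000000 Ω = 824 × 10^6.
8 → grey
2 → red
4 → yellow
Multiplier 10^6 → blue.
±0.5% tolerance → green.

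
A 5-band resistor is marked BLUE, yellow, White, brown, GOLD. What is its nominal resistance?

6490 Ω

Blue → 6 (first significant figure)
Yellow → 4 (second significant figure)
White → 9 (third significant figure)
Brown → ×10 multiplier
649 × 10 = 6490 Ω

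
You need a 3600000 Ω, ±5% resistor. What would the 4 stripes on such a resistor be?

3600000 Ω = 36 × 10^5.
3 → orange
6 → blue
Multiplier 10^5 → green.
±5% tolerance → gold.

orange, blue, green, gold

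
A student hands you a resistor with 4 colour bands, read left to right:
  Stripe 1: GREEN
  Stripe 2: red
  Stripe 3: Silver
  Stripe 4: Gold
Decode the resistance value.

Green → 5 (first significant figure)
Red → 2 (second significant figure)
Silver → ×0.01 multiplier
52 × 0.01 = 0.52 Ω

0.52 Ω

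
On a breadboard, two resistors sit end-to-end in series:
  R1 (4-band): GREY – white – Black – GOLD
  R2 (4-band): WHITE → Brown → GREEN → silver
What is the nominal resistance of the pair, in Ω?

9100089 Ω

R1: grey, white → 89; black ×1 → 89 Ω.
R2: white, brown → 91; green ×10^5 → 9100000 Ω.
Series: 89 + 9100000 = 9100089 Ω.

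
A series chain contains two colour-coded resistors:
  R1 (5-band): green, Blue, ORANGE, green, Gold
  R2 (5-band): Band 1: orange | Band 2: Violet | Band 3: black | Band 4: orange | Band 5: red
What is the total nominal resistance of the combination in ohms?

R1: green, blue, orange → 563; green ×10^5 → 56300000 Ω.
R2: orange, violet, black → 370; orange ×10^3 → 370000 Ω.
Series: 56300000 + 370000 = 56670000 Ω.

56670000 Ω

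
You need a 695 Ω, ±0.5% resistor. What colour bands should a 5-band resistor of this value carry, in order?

blue, white, green, black, green

695 Ω = 695 × 10^0.
6 → blue
9 → white
5 → green
Multiplier 10^0 → black.
±0.5% tolerance → green.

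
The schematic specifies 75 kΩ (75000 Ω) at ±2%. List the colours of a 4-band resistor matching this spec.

violet, green, orange, red

75000 Ω = 75 × 10^3.
7 → violet
5 → green
Multiplier 10^3 → orange.
±2% tolerance → red.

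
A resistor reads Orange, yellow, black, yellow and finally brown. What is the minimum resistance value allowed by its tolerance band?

3366000 Ω

Orange → 3 (first significant figure)
Yellow → 4 (second significant figure)
Black → 0 (third significant figure)
Yellow → ×10^4 multiplier
Brown → ±1% tolerance
340 × 10000 = 3400000 Ω
Minimum = 3400000 × (1 − 1/100) = 3366000 Ω.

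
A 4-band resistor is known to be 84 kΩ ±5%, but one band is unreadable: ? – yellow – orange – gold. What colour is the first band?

grey

84000 Ω = 84 × 10^3.
The first band gives digit 8 of the significand, and 8 is grey.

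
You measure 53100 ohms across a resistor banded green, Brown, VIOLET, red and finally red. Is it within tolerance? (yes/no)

no

Green → 5 (first significant figure)
Brown → 1 (second significant figure)
Violet → 7 (third significant figure)
Red → ×10^2 multiplier
Red → ±2% tolerance
517 × 100 = 51700 Ω
Allowed range: 50666 Ω to 52734 Ω.
53100 ohms lies outside that range.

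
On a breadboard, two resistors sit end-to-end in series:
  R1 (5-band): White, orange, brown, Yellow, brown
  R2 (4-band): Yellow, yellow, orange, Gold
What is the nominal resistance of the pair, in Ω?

R1: white, orange, brown → 931; yellow ×10^4 → 9310000 Ω.
R2: yellow, yellow → 44; orange ×10^3 → 44000 Ω.
Series: 9310000 + 44000 = 9354000 Ω.

9354000 Ω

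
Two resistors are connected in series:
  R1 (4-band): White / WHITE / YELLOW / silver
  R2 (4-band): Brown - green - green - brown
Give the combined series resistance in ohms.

2490000 Ω

R1: white, white → 99; yellow ×10^4 → 990000 Ω.
R2: brown, green → 15; green ×10^5 → 1500000 Ω.
Series: 990000 + 1500000 = 2490000 Ω.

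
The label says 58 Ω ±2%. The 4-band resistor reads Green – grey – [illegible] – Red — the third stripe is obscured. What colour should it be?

58 Ω = 58 × 10^0.
The third band is the multiplier, 10^0, which is black.

black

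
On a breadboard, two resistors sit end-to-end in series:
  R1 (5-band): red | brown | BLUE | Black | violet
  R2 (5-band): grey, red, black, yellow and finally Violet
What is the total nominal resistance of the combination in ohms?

8200216 Ω

R1: red, brown, blue → 216; black ×1 → 216 Ω.
R2: grey, red, black → 820; yellow ×10^4 → 8200000 Ω.
Series: 216 + 8200000 = 8200216 Ω.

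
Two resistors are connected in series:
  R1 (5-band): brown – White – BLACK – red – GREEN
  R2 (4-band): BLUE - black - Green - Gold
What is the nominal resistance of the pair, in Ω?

R1: brown, white, black → 190; red ×10^2 → 19000 Ω.
R2: blue, black → 60; green ×10^5 → 6000000 Ω.
Series: 19000 + 6000000 = 6019000 Ω.

6019000 Ω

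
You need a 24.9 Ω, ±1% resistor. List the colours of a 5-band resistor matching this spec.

red, yellow, white, gold, brown

24.9 Ω = 249 × 10^-1.
2 → red
4 → yellow
9 → white
Multiplier 10^-1 → gold.
±1% tolerance → brown.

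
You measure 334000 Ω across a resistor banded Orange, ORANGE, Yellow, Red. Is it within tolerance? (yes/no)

yes

Orange → 3 (first significant figure)
Orange → 3 (second significant figure)
Yellow → ×10^4 multiplier
Red → ±2% tolerance
33 × 10000 = 330000 Ω
Allowed range: 323400 Ω to 336600 Ω.
334000 Ω lies inside that range.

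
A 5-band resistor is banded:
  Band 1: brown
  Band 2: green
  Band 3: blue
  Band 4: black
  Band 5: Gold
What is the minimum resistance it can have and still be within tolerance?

148.2 Ω

Brown → 1 (first significant figure)
Green → 5 (second significant figure)
Blue → 6 (third significant figure)
Black → ×1 multiplier
Gold → ±5% tolerance
156 × 1 = 156 Ω
Minimum = 156 × (1 − 5/100) = 148.2 Ω.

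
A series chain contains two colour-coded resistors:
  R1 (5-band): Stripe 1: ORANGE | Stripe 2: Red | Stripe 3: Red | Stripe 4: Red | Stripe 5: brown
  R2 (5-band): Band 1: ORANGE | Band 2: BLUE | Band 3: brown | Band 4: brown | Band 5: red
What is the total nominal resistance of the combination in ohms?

R1: orange, red, red → 322; red ×10^2 → 32200 Ω.
R2: orange, blue, brown → 361; brown ×10 → 3610 Ω.
Series: 32200 + 3610 = 35810 Ω.

35810 Ω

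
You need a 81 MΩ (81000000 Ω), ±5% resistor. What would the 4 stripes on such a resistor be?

grey, brown, blue, gold

81000000 Ω = 81 × 10^6.
8 → grey
1 → brown
Multiplier 10^6 → blue.
±5% tolerance → gold.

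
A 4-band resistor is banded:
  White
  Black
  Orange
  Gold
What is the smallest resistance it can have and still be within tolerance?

85500 Ω

White → 9 (first significant figure)
Black → 0 (second significant figure)
Orange → ×10^3 multiplier
Gold → ±5% tolerance
90 × 1000 = 90000 Ω
Smallest = 90000 × (1 − 5/100) = 85500 Ω.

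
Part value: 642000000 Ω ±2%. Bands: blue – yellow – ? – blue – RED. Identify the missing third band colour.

red

642000000 Ω = 642 × 10^6.
The third band gives digit 2 of the significand, and 2 is red.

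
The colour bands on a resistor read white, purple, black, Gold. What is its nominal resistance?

White → 9 (first significant figure)
Violet → 7 (second significant figure)
Black → ×1 multiplier
97 × 1 = 97 Ω

97 Ω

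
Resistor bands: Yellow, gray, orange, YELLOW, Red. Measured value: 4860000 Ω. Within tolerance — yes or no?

Yellow → 4 (first significant figure)
Grey → 8 (second significant figure)
Orange → 3 (third significant figure)
Yellow → ×10^4 multiplier
Red → ±2% tolerance
483 × 10000 = 4830000 Ω
Allowed range: 4733400 Ω to 4926600 Ω.
4860000 Ω lies inside that range.

yes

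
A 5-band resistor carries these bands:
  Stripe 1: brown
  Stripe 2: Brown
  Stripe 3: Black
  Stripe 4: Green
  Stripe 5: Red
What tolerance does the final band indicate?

±2%

The last band, red, is the tolerance band.
Red corresponds to ±2%.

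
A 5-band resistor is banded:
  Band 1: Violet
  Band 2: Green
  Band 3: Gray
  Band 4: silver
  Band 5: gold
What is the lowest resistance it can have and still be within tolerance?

Violet → 7 (first significant figure)
Green → 5 (second significant figure)
Grey → 8 (third significant figure)
Silver → ×0.01 multiplier
Gold → ±5% tolerance
758 × 0.01 = 7.58 Ω
Lowest = 7.58 × (1 − 5/100) = 7.201 Ω.

7.201 Ω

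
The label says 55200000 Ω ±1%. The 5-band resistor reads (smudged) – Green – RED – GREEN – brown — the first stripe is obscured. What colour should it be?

green

55200000 Ω = 552 × 10^5.
The first band gives digit 5 of the significand, and 5 is green.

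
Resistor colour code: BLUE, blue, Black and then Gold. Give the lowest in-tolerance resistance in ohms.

62.7 Ω

Blue → 6 (first significant figure)
Blue → 6 (second significant figure)
Black → ×1 multiplier
Gold → ±5% tolerance
66 × 1 = 66 Ω
Lowest = 66 × (1 − 5/100) = 62.7 Ω.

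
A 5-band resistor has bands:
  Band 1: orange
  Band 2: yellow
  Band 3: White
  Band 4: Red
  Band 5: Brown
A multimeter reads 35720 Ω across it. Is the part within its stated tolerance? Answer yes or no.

Orange → 3 (first significant figure)
Yellow → 4 (second significant figure)
White → 9 (third significant figure)
Red → ×10^2 multiplier
Brown → ±1% tolerance
349 × 100 = 34900 Ω
Allowed range: 34551 Ω to 35249 Ω.
35720 Ω lies outside that range.

no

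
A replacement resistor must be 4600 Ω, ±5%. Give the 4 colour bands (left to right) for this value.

yellow, blue, red, gold

4600 Ω = 46 × 10^2.
4 → yellow
6 → blue
Multiplier 10^2 → red.
±5% tolerance → gold.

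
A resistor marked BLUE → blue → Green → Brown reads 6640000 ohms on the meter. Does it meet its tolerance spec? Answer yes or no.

yes

Blue → 6 (first significant figure)
Blue → 6 (second significant figure)
Green → ×10^5 multiplier
Brown → ±1% tolerance
66 × 100000 = 6600000 Ω
Allowed range: 6534000 Ω to 6666000 Ω.
6640000 ohms lies inside that range.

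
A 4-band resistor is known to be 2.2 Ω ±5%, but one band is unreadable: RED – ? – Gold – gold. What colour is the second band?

red

2.2 Ω = 22 × 10^-1.
The second band gives digit 2 of the significand, and 2 is red.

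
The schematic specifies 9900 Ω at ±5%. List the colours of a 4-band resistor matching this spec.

white, white, red, gold

9900 Ω = 99 × 10^2.
9 → white
9 → white
Multiplier 10^2 → red.
±5% tolerance → gold.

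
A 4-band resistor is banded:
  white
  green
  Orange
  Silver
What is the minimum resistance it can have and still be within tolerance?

85500 Ω

White → 9 (first significant figure)
Green → 5 (second significant figure)
Orange → ×10^3 multiplier
Silver → ±10% tolerance
95 × 1000 = 95000 Ω
Minimum = 95000 × (1 − 10/100) = 85500 Ω.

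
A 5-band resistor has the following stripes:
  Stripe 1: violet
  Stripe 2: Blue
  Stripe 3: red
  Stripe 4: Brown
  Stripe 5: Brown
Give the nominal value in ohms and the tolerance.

7620 Ω ±1%

Violet → 7 (first significant figure)
Blue → 6 (second significant figure)
Red → 2 (third significant figure)
Brown → ×10 multiplier
Brown → ±1% tolerance
762 × 10 = 7620 Ω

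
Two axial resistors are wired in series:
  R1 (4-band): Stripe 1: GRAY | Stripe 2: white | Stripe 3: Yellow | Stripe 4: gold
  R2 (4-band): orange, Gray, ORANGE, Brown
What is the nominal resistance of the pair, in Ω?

928000 Ω

R1: grey, white → 89; yellow ×10^4 → 890000 Ω.
R2: orange, grey → 38; orange ×10^3 → 38000 Ω.
Series: 890000 + 38000 = 928000 Ω.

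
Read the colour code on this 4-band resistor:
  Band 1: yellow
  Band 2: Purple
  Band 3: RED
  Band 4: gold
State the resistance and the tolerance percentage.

Yellow → 4 (first significant figure)
Violet → 7 (second significant figure)
Red → ×10^2 multiplier
Gold → ±5% tolerance
47 × 100 = 4700 Ω

4700 Ω ±5%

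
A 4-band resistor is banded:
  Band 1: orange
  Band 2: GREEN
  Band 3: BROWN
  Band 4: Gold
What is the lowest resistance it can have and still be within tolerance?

332.5 Ω

Orange → 3 (first significant figure)
Green → 5 (second significant figure)
Brown → ×10 multiplier
Gold → ±5% tolerance
35 × 10 = 350 Ω
Lowest = 350 × (1 − 5/100) = 332.5 Ω.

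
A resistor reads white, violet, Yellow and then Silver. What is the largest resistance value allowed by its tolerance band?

White → 9 (first significant figure)
Violet → 7 (second significant figure)
Yellow → ×10^4 multiplier
Silver → ±10% tolerance
97 × 10000 = 970000 Ω
Largest = 970000 × (1 + 10/100) = 1067000 Ω.

1067000 Ω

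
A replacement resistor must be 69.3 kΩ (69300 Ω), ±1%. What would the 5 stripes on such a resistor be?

69300 Ω = 693 × 10^2.
6 → blue
9 → white
3 → orange
Multiplier 10^2 → red.
±1% tolerance → brown.

blue, white, orange, red, brown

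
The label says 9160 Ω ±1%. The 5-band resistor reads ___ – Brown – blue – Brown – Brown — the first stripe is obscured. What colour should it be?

white

9160 Ω = 916 × 10^1.
The first band gives digit 9 of the significand, and 9 is white.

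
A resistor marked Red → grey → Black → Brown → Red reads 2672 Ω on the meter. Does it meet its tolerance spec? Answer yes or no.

no

Red → 2 (first significant figure)
Grey → 8 (second significant figure)
Black → 0 (third significant figure)
Brown → ×10 multiplier
Red → ±2% tolerance
280 × 10 = 2800 Ω
Allowed range: 2744 Ω to 2856 Ω.
2672 Ω lies outside that range.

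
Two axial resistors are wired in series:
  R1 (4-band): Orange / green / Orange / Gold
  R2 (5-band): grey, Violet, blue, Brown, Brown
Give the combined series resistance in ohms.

43760 Ω

R1: orange, green → 35; orange ×10^3 → 35000 Ω.
R2: grey, violet, blue → 876; brown ×10 → 8760 Ω.
Series: 35000 + 8760 = 43760 Ω.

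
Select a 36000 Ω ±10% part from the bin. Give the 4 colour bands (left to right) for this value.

orange, blue, orange, silver

36000 Ω = 36 × 10^3.
3 → orange
6 → blue
Multiplier 10^3 → orange.
±10% tolerance → silver.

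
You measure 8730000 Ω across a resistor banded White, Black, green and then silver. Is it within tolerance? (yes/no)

White → 9 (first significant figure)
Black → 0 (second significant figure)
Green → ×10^5 multiplier
Silver → ±10% tolerance
90 × 100000 = 9000000 Ω
Allowed range: 8100000 Ω to 9900000 Ω.
8730000 Ω lies inside that range.

yes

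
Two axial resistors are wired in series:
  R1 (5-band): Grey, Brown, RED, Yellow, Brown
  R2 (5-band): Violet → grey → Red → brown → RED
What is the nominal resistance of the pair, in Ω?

8127820 Ω

R1: grey, brown, red → 812; yellow ×10^4 → 8120000 Ω.
R2: violet, grey, red → 782; brown ×10 → 7820 Ω.
Series: 8120000 + 7820 = 8127820 Ω.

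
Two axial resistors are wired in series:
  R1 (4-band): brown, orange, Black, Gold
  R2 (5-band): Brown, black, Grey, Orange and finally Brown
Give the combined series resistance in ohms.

108013 Ω

R1: brown, orange → 13; black ×1 → 13 Ω.
R2: brown, black, grey → 108; orange ×10^3 → 108000 Ω.
Series: 13 + 108000 = 108013 Ω.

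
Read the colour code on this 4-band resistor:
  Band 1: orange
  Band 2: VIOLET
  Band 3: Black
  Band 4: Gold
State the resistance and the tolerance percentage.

Orange → 3 (first significant figure)
Violet → 7 (second significant figure)
Black → ×1 multiplier
Gold → ±5% tolerance
37 × 1 = 37 Ω

37 Ω ±5%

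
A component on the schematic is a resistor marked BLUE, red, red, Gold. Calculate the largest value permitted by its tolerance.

Blue → 6 (first significant figure)
Red → 2 (second significant figure)
Red → ×10^2 multiplier
Gold → ±5% tolerance
62 × 100 = 6200 Ω
Largest = 6200 × (1 + 5/100) = 6510 Ω.

6510 Ω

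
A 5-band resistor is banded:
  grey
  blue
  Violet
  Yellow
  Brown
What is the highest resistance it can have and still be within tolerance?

8756700 Ω

Grey → 8 (first significant figure)
Blue → 6 (second significant figure)
Violet → 7 (third significant figure)
Yellow → ×10^4 multiplier
Brown → ±1% tolerance
867 × 10000 = 8670000 Ω
Highest = 8670000 × (1 + 1/100) = 8756700 Ω.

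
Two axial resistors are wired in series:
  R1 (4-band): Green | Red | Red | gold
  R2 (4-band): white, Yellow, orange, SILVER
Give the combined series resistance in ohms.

99200 Ω

R1: green, red → 52; red ×10^2 → 5200 Ω.
R2: white, yellow → 94; orange ×10^3 → 94000 Ω.
Series: 5200 + 94000 = 99200 Ω.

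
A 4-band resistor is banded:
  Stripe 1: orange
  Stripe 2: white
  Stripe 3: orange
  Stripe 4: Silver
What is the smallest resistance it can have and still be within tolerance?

35100 Ω

Orange → 3 (first significant figure)
White → 9 (second significant figure)
Orange → ×10^3 multiplier
Silver → ±10% tolerance
39 × 1000 = 39000 Ω
Smallest = 39000 × (1 − 10/100) = 35100 Ω.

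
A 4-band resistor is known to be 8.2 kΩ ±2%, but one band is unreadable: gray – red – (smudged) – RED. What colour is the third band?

red

8200 Ω = 82 × 10^2.
The third band is the multiplier, 10^2, which is red.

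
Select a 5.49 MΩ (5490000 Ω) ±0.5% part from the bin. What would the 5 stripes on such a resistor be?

5490000 Ω = 549 × 10^4.
5 → green
4 → yellow
9 → white
Multiplier 10^4 → yellow.
±0.5% tolerance → green.

green, yellow, white, yellow, green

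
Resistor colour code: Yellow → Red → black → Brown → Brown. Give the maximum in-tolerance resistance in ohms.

4242 Ω

Yellow → 4 (first significant figure)
Red → 2 (second significant figure)
Black → 0 (third significant figure)
Brown → ×10 multiplier
Brown → ±1% tolerance
420 × 10 = 4200 Ω
Maximum = 4200 × (1 + 1/100) = 4242 Ω.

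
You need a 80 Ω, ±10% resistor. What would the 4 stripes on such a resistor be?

80 Ω = 80 × 10^0.
8 → grey
0 → black
Multiplier 10^0 → black.
±10% tolerance → silver.

grey, black, black, silver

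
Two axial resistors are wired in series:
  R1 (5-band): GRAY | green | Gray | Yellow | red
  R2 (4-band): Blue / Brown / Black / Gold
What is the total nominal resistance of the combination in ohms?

R1: grey, green, grey → 858; yellow ×10^4 → 8580000 Ω.
R2: blue, brown → 61; black ×1 → 61 Ω.
Series: 8580000 + 61 = 8580061 Ω.

8580061 Ω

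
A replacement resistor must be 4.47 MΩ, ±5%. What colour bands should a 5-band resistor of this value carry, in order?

4470000 Ω = 447 × 10^4.
4 → yellow
4 → yellow
7 → violet
Multiplier 10^4 → yellow.
±5% tolerance → gold.

yellow, yellow, violet, yellow, gold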